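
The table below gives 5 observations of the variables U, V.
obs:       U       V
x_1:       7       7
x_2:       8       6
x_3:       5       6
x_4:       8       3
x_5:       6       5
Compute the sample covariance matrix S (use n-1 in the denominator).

Step 1 — column means:
  mean(U) = (7 + 8 + 5 + 8 + 6) / 5 = 34/5 = 6.8
  mean(V) = (7 + 6 + 6 + 3 + 5) / 5 = 27/5 = 5.4

Step 2 — sample covariance S[i,j] = (1/(n-1)) · Σ_k (x_{k,i} - mean_i) · (x_{k,j} - mean_j), with n-1 = 4.
  S[U,U] = ((0.2)·(0.2) + (1.2)·(1.2) + (-1.8)·(-1.8) + (1.2)·(1.2) + (-0.8)·(-0.8)) / 4 = 6.8/4 = 1.7
  S[U,V] = ((0.2)·(1.6) + (1.2)·(0.6) + (-1.8)·(0.6) + (1.2)·(-2.4) + (-0.8)·(-0.4)) / 4 = -2.6/4 = -0.65
  S[V,V] = ((1.6)·(1.6) + (0.6)·(0.6) + (0.6)·(0.6) + (-2.4)·(-2.4) + (-0.4)·(-0.4)) / 4 = 9.2/4 = 2.3

S is symmetric (S[j,i] = S[i,j]). Assembling:

S = [[1.7, -0.65],
 [-0.65, 2.3]]


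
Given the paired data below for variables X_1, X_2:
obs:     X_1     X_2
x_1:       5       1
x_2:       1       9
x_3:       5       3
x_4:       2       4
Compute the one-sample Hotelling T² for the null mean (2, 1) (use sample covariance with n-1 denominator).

Step 1 — sample mean vector:
  mean(X_1) = (5 + 1 + 5 + 2) / 4 = 13/4 = 3.25
  mean(X_2) = (1 + 9 + 3 + 4) / 4 = 17/4 = 4.25
  x̄ = (3.25, 4.25),  deviation x̄ - mu_0 = (3.25, 4.25) - (2, 1) = (1.25, 3.25).

Step 2 — sample covariance matrix, S[i,j] = (1/(n-1)) · Σ_k (x_{k,i} - mean_i) · (x_{k,j} - mean_j), divisor n-1 = 3:
  S[X_1,X_1] = ((1.75)·(1.75) + (-2.25)·(-2.25) + (1.75)·(1.75) + (-1.25)·(-1.25)) / 3 = 12.75/3 = 4.25
  S[X_1,X_2] = ((1.75)·(-3.25) + (-2.25)·(4.75) + (1.75)·(-1.25) + (-1.25)·(-0.25)) / 3 = -18.25/3 = -6.0833
  S[X_2,X_2] = ((-3.25)·(-3.25) + (4.75)·(4.75) + (-1.25)·(-1.25) + (-0.25)·(-0.25)) / 3 = 34.75/3 = 11.5833
  S = [[4.25, -6.0833],
 [-6.0833, 11.5833]].

Step 3 — invert S. det(S) = 4.25·11.5833 - (-6.0833)² = 12.2222.
  S^{-1} = (1/det) · [[d, -b], [-b, a]] = [[0.9477, 0.4977],
 [0.4977, 0.3477]].

Step 4 — quadratic form (x̄ - mu_0)^T · S^{-1} · (x̄ - mu_0):
  S^{-1} · (x̄ - mu_0) = (2.8023, 1.7523),
  (x̄ - mu_0)^T · [...] = (1.25)·(2.8023) + (3.25)·(1.7523) = 9.1977.

Step 5 — scale by n: T² = 4 · 9.1977 = 36.7909.

T² ≈ 36.7909


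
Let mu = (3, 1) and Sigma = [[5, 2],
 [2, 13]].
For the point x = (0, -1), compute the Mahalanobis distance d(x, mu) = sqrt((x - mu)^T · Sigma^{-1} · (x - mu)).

Step 1 — centre the observation: (x - mu) = (-3, -2).

Step 2 — invert Sigma. det(Sigma) = 5·13 - (2)² = 61.
  Sigma^{-1} = (1/det) · [[d, -b], [-b, a]] = [[0.2131, -0.0328],
 [-0.0328, 0.082]].

Step 3 — form the quadratic (x - mu)^T · Sigma^{-1} · (x - mu):
  Sigma^{-1} · (x - mu) = (-0.5738, -0.0656).
  (x - mu)^T · [Sigma^{-1} · (x - mu)] = (-3)·(-0.5738) + (-2)·(-0.0656) = 1.8525.

Step 4 — take square root: d = √(1.8525) ≈ 1.3611.

d(x, mu) = √(1.8525) ≈ 1.3611


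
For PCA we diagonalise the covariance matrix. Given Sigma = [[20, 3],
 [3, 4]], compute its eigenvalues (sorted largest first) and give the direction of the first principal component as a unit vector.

Step 1 — characteristic polynomial of 2×2 Sigma:
  det(Sigma - λI) = λ² - trace · λ + det = 0.
  trace = 20 + 4 = 24, det = 20·4 - (3)² = 71.
Step 2 — discriminant:
  Δ = trace² - 4·det = 576 - 284 = 292.
Step 3 — eigenvalues:
  λ = (trace ± √Δ)/2 = (24 ± 17.088)/2,
  λ_1 = 20.544,  λ_2 = 3.456.

Step 4 — unit eigenvector for λ_1: solve (Sigma - λ_1 I)v = 0. First row:
  (20 - 20.544)·v_x + (3)·v_y = 0, i.e. (-0.544)·v_x + (3)·v_y = 0,
  so v ∝ (b, λ_1 - a) = (3, 0.544) = u.
  ||u|| = √((3)² + (0.544)²) = √(9.2959) ≈ 3.0489,
  v_1 = u/||u|| ≈ (0.984, 0.1784) (||v_1|| = 1).

λ_1 = 20.544,  λ_2 = 3.456;  v_1 ≈ (0.984, 0.1784)


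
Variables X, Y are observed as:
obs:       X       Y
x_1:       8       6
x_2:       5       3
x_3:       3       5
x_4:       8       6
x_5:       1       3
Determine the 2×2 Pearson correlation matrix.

Step 1 — column means:
  mean(X) = (8 + 5 + 3 + 8 + 1) / 5 = 25/5 = 5
  mean(Y) = (6 + 3 + 5 + 6 + 3) / 5 = 23/5 = 4.6

Step 2 — sample variances and covariances s[i,j] = (1/(n-1)) · Σ_k (x_{k,i} - mean_i) · (x_{k,j} - mean_j), with n-1 = 4:
  s[X,X] = ((3)·(3) + (0)·(0) + (-2)·(-2) + (3)·(3) + (-4)·(-4)) / 4 = 38/4 = 9.5
  s[X,Y] = ((3)·(1.4) + (0)·(-1.6) + (-2)·(0.4) + (3)·(1.4) + (-4)·(-1.6)) / 4 = 14/4 = 3.5
  s[Y,Y] = ((1.4)·(1.4) + (-1.6)·(-1.6) + (0.4)·(0.4) + (1.4)·(1.4) + (-1.6)·(-1.6)) / 4 = 9.2/4 = 2.3
  Sample standard deviations s_i = √(s[i,i]):
  s(X) = √(9.5) = 3.0822
  s(Y) = √(2.3) = 1.5166

Step 3 — r_{ij} = s_{ij} / (s_i · s_j):
  r[X,X] = 1 (diagonal).
  r[X,Y] = 3.5 / (3.0822 · 1.5166) = 3.5 / 4.6744 = 0.7488
  r[Y,Y] = 1 (diagonal).

R is symmetric with unit diagonal. Assembling:

R = [[1, 0.7488],
 [0.7488, 1]]


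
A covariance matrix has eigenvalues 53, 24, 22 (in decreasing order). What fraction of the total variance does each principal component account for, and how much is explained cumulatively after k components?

Step 1 — total variance = trace(Sigma) = Σ λ_i = 53 + 24 + 22 = 99.

Step 2 — fraction explained by component i = λ_i / Σ λ:
  PC1: 53/99 = 0.5354
  PC2: 24/99 = 0.2424
  PC3: 22/99 = 0.2222

Step 3 — cumulative fraction after k components = (λ_1 + ... + λ_k) / Σ λ:
  k = 1: 53/99 = 0.5354
  k = 2: (53 + 24)/99 = 77/99 = 0.7778
  k = 3: (53 + 24 + 22)/99 = 99/99 = 1

Summary (fraction, with percent):

explained: PC1 0.5354 (53.54%), PC2 0.2424 (24.24%), PC3 0.2222 (22.22%);  cumulative: 0.5354, 0.7778, 1


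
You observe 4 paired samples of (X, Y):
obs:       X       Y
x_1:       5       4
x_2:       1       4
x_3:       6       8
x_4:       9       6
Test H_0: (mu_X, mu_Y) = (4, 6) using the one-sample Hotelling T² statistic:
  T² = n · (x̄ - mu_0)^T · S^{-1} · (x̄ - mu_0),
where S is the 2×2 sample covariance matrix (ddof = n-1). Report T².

Step 1 — sample mean vector:
  mean(X) = (5 + 1 + 6 + 9) / 4 = 21/4 = 5.25
  mean(Y) = (4 + 4 + 8 + 6) / 4 = 22/4 = 5.5
  x̄ = (5.25, 5.5),  deviation x̄ - mu_0 = (5.25, 5.5) - (4, 6) = (1.25, -0.5).

Step 2 — sample covariance matrix, S[i,j] = (1/(n-1)) · Σ_k (x_{k,i} - mean_i) · (x_{k,j} - mean_j), divisor n-1 = 3:
  S[X,X] = ((-0.25)·(-0.25) + (-4.25)·(-4.25) + (0.75)·(0.75) + (3.75)·(3.75)) / 3 = 32.75/3 = 10.9167
  S[X,Y] = ((-0.25)·(-1.5) + (-4.25)·(-1.5) + (0.75)·(2.5) + (3.75)·(0.5)) / 3 = 10.5/3 = 3.5
  S[Y,Y] = ((-1.5)·(-1.5) + (-1.5)·(-1.5) + (2.5)·(2.5) + (0.5)·(0.5)) / 3 = 11/3 = 3.6667
  S = [[10.9167, 3.5],
 [3.5, 3.6667]].

Step 3 — invert S. det(S) = 10.9167·3.6667 - (3.5)² = 27.7778.
  S^{-1} = (1/det) · [[d, -b], [-b, a]] = [[0.132, -0.126],
 [-0.126, 0.393]].

Step 4 — quadratic form (x̄ - mu_0)^T · S^{-1} · (x̄ - mu_0):
  S^{-1} · (x̄ - mu_0) = (0.228, -0.354),
  (x̄ - mu_0)^T · [...] = (1.25)·(0.228) + (-0.5)·(-0.354) = 0.462.

Step 5 — scale by n: T² = 4 · 0.462 = 1.848.

T² ≈ 1.848


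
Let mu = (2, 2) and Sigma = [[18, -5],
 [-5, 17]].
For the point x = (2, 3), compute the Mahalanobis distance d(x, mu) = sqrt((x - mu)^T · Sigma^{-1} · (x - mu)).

Step 1 — centre the observation: (x - mu) = (0, 1).

Step 2 — invert Sigma. det(Sigma) = 18·17 - (-5)² = 281.
  Sigma^{-1} = (1/det) · [[d, -b], [-b, a]] = [[0.0605, 0.0178],
 [0.0178, 0.0641]].

Step 3 — form the quadratic (x - mu)^T · Sigma^{-1} · (x - mu):
  Sigma^{-1} · (x - mu) = (0.0178, 0.0641).
  (x - mu)^T · [Sigma^{-1} · (x - mu)] = (0)·(0.0178) + (1)·(0.0641) = 0.0641.

Step 4 — take square root: d = √(0.0641) ≈ 0.2531.

d(x, mu) = √(0.0641) ≈ 0.2531


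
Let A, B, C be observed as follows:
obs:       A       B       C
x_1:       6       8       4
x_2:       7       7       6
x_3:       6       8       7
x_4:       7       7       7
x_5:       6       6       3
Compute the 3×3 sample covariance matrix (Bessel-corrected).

Step 1 — column means:
  mean(A) = (6 + 7 + 6 + 7 + 6) / 5 = 32/5 = 6.4
  mean(B) = (8 + 7 + 8 + 7 + 6) / 5 = 36/5 = 7.2
  mean(C) = (4 + 6 + 7 + 7 + 3) / 5 = 27/5 = 5.4

Step 2 — sample covariance S[i,j] = (1/(n-1)) · Σ_k (x_{k,i} - mean_i) · (x_{k,j} - mean_j), with n-1 = 4.
  S[A,A] = ((-0.4)·(-0.4) + (0.6)·(0.6) + (-0.4)·(-0.4) + (0.6)·(0.6) + (-0.4)·(-0.4)) / 4 = 1.2/4 = 0.3
  S[A,B] = ((-0.4)·(0.8) + (0.6)·(-0.2) + (-0.4)·(0.8) + (0.6)·(-0.2) + (-0.4)·(-1.2)) / 4 = -0.4/4 = -0.1
  S[A,C] = ((-0.4)·(-1.4) + (0.6)·(0.6) + (-0.4)·(1.6) + (0.6)·(1.6) + (-0.4)·(-2.4)) / 4 = 2.2/4 = 0.55
  S[B,B] = ((0.8)·(0.8) + (-0.2)·(-0.2) + (0.8)·(0.8) + (-0.2)·(-0.2) + (-1.2)·(-1.2)) / 4 = 2.8/4 = 0.7
  S[B,C] = ((0.8)·(-1.4) + (-0.2)·(0.6) + (0.8)·(1.6) + (-0.2)·(1.6) + (-1.2)·(-2.4)) / 4 = 2.6/4 = 0.65
  S[C,C] = ((-1.4)·(-1.4) + (0.6)·(0.6) + (1.6)·(1.6) + (1.6)·(1.6) + (-2.4)·(-2.4)) / 4 = 13.2/4 = 3.3

S is symmetric (S[j,i] = S[i,j]). Assembling:

S = [[0.3, -0.1, 0.55],
 [-0.1, 0.7, 0.65],
 [0.55, 0.65, 3.3]]


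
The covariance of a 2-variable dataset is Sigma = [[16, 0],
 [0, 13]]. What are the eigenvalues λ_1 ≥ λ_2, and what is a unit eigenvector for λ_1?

Step 1 — characteristic polynomial of 2×2 Sigma:
  det(Sigma - λI) = λ² - trace · λ + det = 0.
  trace = 16 + 13 = 29, det = 16·13 - (0)² = 208.
Step 2 — discriminant:
  Δ = trace² - 4·det = 841 - 832 = 9.
Step 3 — eigenvalues:
  λ = (trace ± √Δ)/2 = (29 ± 3)/2,
  λ_1 = 16,  λ_2 = 13.

Step 4 — unit eigenvector for λ_1: Sigma is diagonal, so its eigenvectors are the coordinate axes. λ_1 = 16 is the diagonal entry on the first coordinate axis, hence
  v_1 = (1, 0) (||v_1|| = 1).

λ_1 = 16,  λ_2 = 13;  v_1 ≈ (1, 0)


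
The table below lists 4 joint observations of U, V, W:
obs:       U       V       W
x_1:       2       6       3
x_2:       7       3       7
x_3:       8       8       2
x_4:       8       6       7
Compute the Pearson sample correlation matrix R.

Step 1 — column means:
  mean(U) = (2 + 7 + 8 + 8) / 4 = 25/4 = 6.25
  mean(V) = (6 + 3 + 8 + 6) / 4 = 23/4 = 5.75
  mean(W) = (3 + 7 + 2 + 7) / 4 = 19/4 = 4.75

Step 2 — sample variances and covariances s[i,j] = (1/(n-1)) · Σ_k (x_{k,i} - mean_i) · (x_{k,j} - mean_j), with n-1 = 3:
  s[U,U] = ((-4.25)·(-4.25) + (0.75)·(0.75) + (1.75)·(1.75) + (1.75)·(1.75)) / 3 = 24.75/3 = 8.25
  s[U,V] = ((-4.25)·(0.25) + (0.75)·(-2.75) + (1.75)·(2.25) + (1.75)·(0.25)) / 3 = 1.25/3 = 0.4167
  s[U,W] = ((-4.25)·(-1.75) + (0.75)·(2.25) + (1.75)·(-2.75) + (1.75)·(2.25)) / 3 = 8.25/3 = 2.75
  s[V,V] = ((0.25)·(0.25) + (-2.75)·(-2.75) + (2.25)·(2.25) + (0.25)·(0.25)) / 3 = 12.75/3 = 4.25
  s[V,W] = ((0.25)·(-1.75) + (-2.75)·(2.25) + (2.25)·(-2.75) + (0.25)·(2.25)) / 3 = -12.25/3 = -4.0833
  s[W,W] = ((-1.75)·(-1.75) + (2.25)·(2.25) + (-2.75)·(-2.75) + (2.25)·(2.25)) / 3 = 20.75/3 = 6.9167
  Sample standard deviations s_i = √(s[i,i]):
  s(U) = √(8.25) = 2.8723
  s(V) = √(4.25) = 2.0616
  s(W) = √(6.9167) = 2.63

Step 3 — r_{ij} = s_{ij} / (s_i · s_j):
  r[U,U] = 1 (diagonal).
  r[U,V] = 0.4167 / (2.8723 · 2.0616) = 0.4167 / 5.9214 = 0.0704
  r[U,W] = 2.75 / (2.8723 · 2.63) = 2.75 / 7.554 = 0.364
  r[V,V] = 1 (diagonal).
  r[V,W] = -4.0833 / (2.0616 · 2.63) = -4.0833 / 5.4218 = -0.7531
  r[W,W] = 1 (diagonal).

R is symmetric with unit diagonal. Assembling:

R = [[1, 0.0704, 0.364],
 [0.0704, 1, -0.7531],
 [0.364, -0.7531, 1]]


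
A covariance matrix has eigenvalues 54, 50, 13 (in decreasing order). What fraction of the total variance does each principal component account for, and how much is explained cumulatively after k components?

Step 1 — total variance = trace(Sigma) = Σ λ_i = 54 + 50 + 13 = 117.

Step 2 — fraction explained by component i = λ_i / Σ λ:
  PC1: 54/117 = 0.4615
  PC2: 50/117 = 0.4274
  PC3: 13/117 = 0.1111

Step 3 — cumulative fraction after k components = (λ_1 + ... + λ_k) / Σ λ:
  k = 1: 54/117 = 0.4615
  k = 2: (54 + 50)/117 = 104/117 = 0.8889
  k = 3: (54 + 50 + 13)/117 = 117/117 = 1

Summary (fraction, with percent):

explained: PC1 0.4615 (46.15%), PC2 0.4274 (42.74%), PC3 0.1111 (11.11%);  cumulative: 0.4615, 0.8889, 1


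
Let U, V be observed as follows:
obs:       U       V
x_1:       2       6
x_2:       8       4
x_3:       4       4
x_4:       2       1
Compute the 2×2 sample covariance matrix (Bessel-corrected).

Step 1 — column means:
  mean(U) = (2 + 8 + 4 + 2) / 4 = 16/4 = 4
  mean(V) = (6 + 4 + 4 + 1) / 4 = 15/4 = 3.75

Step 2 — sample covariance S[i,j] = (1/(n-1)) · Σ_k (x_{k,i} - mean_i) · (x_{k,j} - mean_j), with n-1 = 3.
  S[U,U] = ((-2)·(-2) + (4)·(4) + (0)·(0) + (-2)·(-2)) / 3 = 24/3 = 8
  S[U,V] = ((-2)·(2.25) + (4)·(0.25) + (0)·(0.25) + (-2)·(-2.75)) / 3 = 2/3 = 0.6667
  S[V,V] = ((2.25)·(2.25) + (0.25)·(0.25) + (0.25)·(0.25) + (-2.75)·(-2.75)) / 3 = 12.75/3 = 4.25

S is symmetric (S[j,i] = S[i,j]). Assembling:

S = [[8, 0.6667],
 [0.6667, 4.25]]


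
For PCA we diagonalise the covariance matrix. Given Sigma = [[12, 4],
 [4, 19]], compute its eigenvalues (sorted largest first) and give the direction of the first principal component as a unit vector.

Step 1 — characteristic polynomial of 2×2 Sigma:
  det(Sigma - λI) = λ² - trace · λ + det = 0.
  trace = 12 + 19 = 31, det = 12·19 - (4)² = 212.
Step 2 — discriminant:
  Δ = trace² - 4·det = 961 - 848 = 113.
Step 3 — eigenvalues:
  λ = (trace ± √Δ)/2 = (31 ± 10.6301)/2,
  λ_1 = 20.8151,  λ_2 = 10.1849.

Step 4 — unit eigenvector for λ_1: solve (Sigma - λ_1 I)v = 0. First row:
  (12 - 20.8151)·v_x + (4)·v_y = 0, i.e. (-8.8151)·v_x + (4)·v_y = 0,
  so v ∝ (b, λ_1 - a) = (4, 8.8151) = u.
  ||u|| = √((4)² + (8.8151)²) = √(93.7055) ≈ 9.6802,
  v_1 = u/||u|| ≈ (0.4132, 0.9106) (||v_1|| = 1).

λ_1 = 20.8151,  λ_2 = 10.1849;  v_1 ≈ (0.4132, 0.9106)


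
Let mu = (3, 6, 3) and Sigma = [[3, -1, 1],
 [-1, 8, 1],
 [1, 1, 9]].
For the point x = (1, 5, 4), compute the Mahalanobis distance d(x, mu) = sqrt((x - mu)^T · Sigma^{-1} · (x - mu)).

Step 1 — centre the observation: (x - mu) = (-2, -1, 1).

Step 2 — invert Sigma (cofactor / det for 3×3, or solve directly):
  Sigma^{-1} = [[0.366, 0.0515, -0.0464],
 [0.0515, 0.134, -0.0206],
 [-0.0464, -0.0206, 0.1186]].

Step 3 — form the quadratic (x - mu)^T · Sigma^{-1} · (x - mu):
  Sigma^{-1} · (x - mu) = (-0.8299, -0.2577, 0.232).
  (x - mu)^T · [Sigma^{-1} · (x - mu)] = (-2)·(-0.8299) + (-1)·(-0.2577) + (1)·(0.232) = 2.1495.

Step 4 — take square root: d = √(2.1495) ≈ 1.4661.

d(x, mu) = √(2.1495) ≈ 1.4661


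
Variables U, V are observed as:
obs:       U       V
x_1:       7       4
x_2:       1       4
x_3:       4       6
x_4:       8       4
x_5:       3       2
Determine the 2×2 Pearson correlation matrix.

Step 1 — column means:
  mean(U) = (7 + 1 + 4 + 8 + 3) / 5 = 23/5 = 4.6
  mean(V) = (4 + 4 + 6 + 4 + 2) / 5 = 20/5 = 4

Step 2 — sample variances and covariances s[i,j] = (1/(n-1)) · Σ_k (x_{k,i} - mean_i) · (x_{k,j} - mean_j), with n-1 = 4:
  s[U,U] = ((2.4)·(2.4) + (-3.6)·(-3.6) + (-0.6)·(-0.6) + (3.4)·(3.4) + (-1.6)·(-1.6)) / 4 = 33.2/4 = 8.3
  s[U,V] = ((2.4)·(0) + (-3.6)·(0) + (-0.6)·(2) + (3.4)·(0) + (-1.6)·(-2)) / 4 = 2/4 = 0.5
  s[V,V] = ((0)·(0) + (0)·(0) + (2)·(2) + (0)·(0) + (-2)·(-2)) / 4 = 8/4 = 2
  Sample standard deviations s_i = √(s[i,i]):
  s(U) = √(8.3) = 2.881
  s(V) = √(2) = 1.4142

Step 3 — r_{ij} = s_{ij} / (s_i · s_j):
  r[U,U] = 1 (diagonal).
  r[U,V] = 0.5 / (2.881 · 1.4142) = 0.5 / 4.0743 = 0.1227
  r[V,V] = 1 (diagonal).

R is symmetric with unit diagonal. Assembling:

R = [[1, 0.1227],
 [0.1227, 1]]


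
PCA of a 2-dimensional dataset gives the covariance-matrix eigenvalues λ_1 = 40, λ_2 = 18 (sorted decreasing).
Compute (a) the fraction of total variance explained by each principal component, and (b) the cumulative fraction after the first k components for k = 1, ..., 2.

Step 1 — total variance = trace(Sigma) = Σ λ_i = 40 + 18 = 58.

Step 2 — fraction explained by component i = λ_i / Σ λ:
  PC1: 40/58 = 0.6897
  PC2: 18/58 = 0.3103

Step 3 — cumulative fraction after k components = (λ_1 + ... + λ_k) / Σ λ:
  k = 1: 40/58 = 0.6897
  k = 2: (40 + 18)/58 = 58/58 = 1

Summary (fraction, with percent):

explained: PC1 0.6897 (68.97%), PC2 0.3103 (31.03%);  cumulative: 0.6897, 1


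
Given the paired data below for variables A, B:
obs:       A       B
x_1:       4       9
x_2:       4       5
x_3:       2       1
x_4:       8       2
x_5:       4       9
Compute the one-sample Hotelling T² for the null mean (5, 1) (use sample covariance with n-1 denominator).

Step 1 — sample mean vector:
  mean(A) = (4 + 4 + 2 + 8 + 4) / 5 = 22/5 = 4.4
  mean(B) = (9 + 5 + 1 + 2 + 9) / 5 = 26/5 = 5.2
  x̄ = (4.4, 5.2),  deviation x̄ - mu_0 = (4.4, 5.2) - (5, 1) = (-0.6, 4.2).

Step 2 — sample covariance matrix, S[i,j] = (1/(n-1)) · Σ_k (x_{k,i} - mean_i) · (x_{k,j} - mean_j), divisor n-1 = 4:
  S[A,A] = ((-0.4)·(-0.4) + (-0.4)·(-0.4) + (-2.4)·(-2.4) + (3.6)·(3.6) + (-0.4)·(-0.4)) / 4 = 19.2/4 = 4.8
  S[A,B] = ((-0.4)·(3.8) + (-0.4)·(-0.2) + (-2.4)·(-4.2) + (3.6)·(-3.2) + (-0.4)·(3.8)) / 4 = -4.4/4 = -1.1
  S[B,B] = ((3.8)·(3.8) + (-0.2)·(-0.2) + (-4.2)·(-4.2) + (-3.2)·(-3.2) + (3.8)·(3.8)) / 4 = 56.8/4 = 14.2
  S = [[4.8, -1.1],
 [-1.1, 14.2]].

Step 3 — invert S. det(S) = 4.8·14.2 - (-1.1)² = 66.95.
  S^{-1} = (1/det) · [[d, -b], [-b, a]] = [[0.2121, 0.0164],
 [0.0164, 0.0717]].

Step 4 — quadratic form (x̄ - mu_0)^T · S^{-1} · (x̄ - mu_0):
  S^{-1} · (x̄ - mu_0) = (-0.0583, 0.2913),
  (x̄ - mu_0)^T · [...] = (-0.6)·(-0.0583) + (4.2)·(0.2913) = 1.2583.

Step 5 — scale by n: T² = 5 · 1.2583 = 6.2913.

T² ≈ 6.2913


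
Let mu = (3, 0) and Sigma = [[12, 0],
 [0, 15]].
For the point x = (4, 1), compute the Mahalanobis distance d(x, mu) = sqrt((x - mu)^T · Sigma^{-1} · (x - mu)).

Step 1 — centre the observation: (x - mu) = (1, 1).

Step 2 — invert Sigma. det(Sigma) = 12·15 - (0)² = 180.
  Sigma^{-1} = (1/det) · [[d, -b], [-b, a]] = [[0.0833, 0],
 [0, 0.0667]].

Step 3 — form the quadratic (x - mu)^T · Sigma^{-1} · (x - mu):
  Sigma^{-1} · (x - mu) = (0.0833, 0.0667).
  (x - mu)^T · [Sigma^{-1} · (x - mu)] = (1)·(0.0833) + (1)·(0.0667) = 0.15.

Step 4 — take square root: d = √(0.15) ≈ 0.3873.

d(x, mu) = √(0.15) ≈ 0.3873


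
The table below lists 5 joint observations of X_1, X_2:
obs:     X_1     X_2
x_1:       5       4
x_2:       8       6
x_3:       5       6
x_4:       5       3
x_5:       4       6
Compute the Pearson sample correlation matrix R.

Step 1 — column means:
  mean(X_1) = (5 + 8 + 5 + 5 + 4) / 5 = 27/5 = 5.4
  mean(X_2) = (4 + 6 + 6 + 3 + 6) / 5 = 25/5 = 5

Step 2 — sample variances and covariances s[i,j] = (1/(n-1)) · Σ_k (x_{k,i} - mean_i) · (x_{k,j} - mean_j), with n-1 = 4:
  s[X_1,X_1] = ((-0.4)·(-0.4) + (2.6)·(2.6) + (-0.4)·(-0.4) + (-0.4)·(-0.4) + (-1.4)·(-1.4)) / 4 = 9.2/4 = 2.3
  s[X_1,X_2] = ((-0.4)·(-1) + (2.6)·(1) + (-0.4)·(1) + (-0.4)·(-2) + (-1.4)·(1)) / 4 = 2/4 = 0.5
  s[X_2,X_2] = ((-1)·(-1) + (1)·(1) + (1)·(1) + (-2)·(-2) + (1)·(1)) / 4 = 8/4 = 2
  Sample standard deviations s_i = √(s[i,i]):
  s(X_1) = √(2.3) = 1.5166
  s(X_2) = √(2) = 1.4142

Step 3 — r_{ij} = s_{ij} / (s_i · s_j):
  r[X_1,X_1] = 1 (diagonal).
  r[X_1,X_2] = 0.5 / (1.5166 · 1.4142) = 0.5 / 2.1448 = 0.2331
  r[X_2,X_2] = 1 (diagonal).

R is symmetric with unit diagonal. Assembling:

R = [[1, 0.2331],
 [0.2331, 1]]


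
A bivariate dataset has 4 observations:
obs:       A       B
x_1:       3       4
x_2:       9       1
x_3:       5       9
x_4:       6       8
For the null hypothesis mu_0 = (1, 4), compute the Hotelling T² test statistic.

Step 1 — sample mean vector:
  mean(A) = (3 + 9 + 5 + 6) / 4 = 23/4 = 5.75
  mean(B) = (4 + 1 + 9 + 8) / 4 = 22/4 = 5.5
  x̄ = (5.75, 5.5),  deviation x̄ - mu_0 = (5.75, 5.5) - (1, 4) = (4.75, 1.5).

Step 2 — sample covariance matrix, S[i,j] = (1/(n-1)) · Σ_k (x_{k,i} - mean_i) · (x_{k,j} - mean_j), divisor n-1 = 3:
  S[A,A] = ((-2.75)·(-2.75) + (3.25)·(3.25) + (-0.75)·(-0.75) + (0.25)·(0.25)) / 3 = 18.75/3 = 6.25
  S[A,B] = ((-2.75)·(-1.5) + (3.25)·(-4.5) + (-0.75)·(3.5) + (0.25)·(2.5)) / 3 = -12.5/3 = -4.1667
  S[B,B] = ((-1.5)·(-1.5) + (-4.5)·(-4.5) + (3.5)·(3.5) + (2.5)·(2.5)) / 3 = 41/3 = 13.6667
  S = [[6.25, -4.1667],
 [-4.1667, 13.6667]].

Step 3 — invert S. det(S) = 6.25·13.6667 - (-4.1667)² = 68.0556.
  S^{-1} = (1/det) · [[d, -b], [-b, a]] = [[0.2008, 0.0612],
 [0.0612, 0.0918]].

Step 4 — quadratic form (x̄ - mu_0)^T · S^{-1} · (x̄ - mu_0):
  S^{-1} · (x̄ - mu_0) = (1.0457, 0.4286),
  (x̄ - mu_0)^T · [...] = (4.75)·(1.0457) + (1.5)·(0.4286) = 5.61.

Step 5 — scale by n: T² = 4 · 5.61 = 22.44.

T² ≈ 22.44


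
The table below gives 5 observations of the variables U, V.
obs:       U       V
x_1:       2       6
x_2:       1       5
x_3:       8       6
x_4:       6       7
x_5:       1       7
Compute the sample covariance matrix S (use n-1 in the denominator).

Step 1 — column means:
  mean(U) = (2 + 1 + 8 + 6 + 1) / 5 = 18/5 = 3.6
  mean(V) = (6 + 5 + 6 + 7 + 7) / 5 = 31/5 = 6.2

Step 2 — sample covariance S[i,j] = (1/(n-1)) · Σ_k (x_{k,i} - mean_i) · (x_{k,j} - mean_j), with n-1 = 4.
  S[U,U] = ((-1.6)·(-1.6) + (-2.6)·(-2.6) + (4.4)·(4.4) + (2.4)·(2.4) + (-2.6)·(-2.6)) / 4 = 41.2/4 = 10.3
  S[U,V] = ((-1.6)·(-0.2) + (-2.6)·(-1.2) + (4.4)·(-0.2) + (2.4)·(0.8) + (-2.6)·(0.8)) / 4 = 2.4/4 = 0.6
  S[V,V] = ((-0.2)·(-0.2) + (-1.2)·(-1.2) + (-0.2)·(-0.2) + (0.8)·(0.8) + (0.8)·(0.8)) / 4 = 2.8/4 = 0.7

S is symmetric (S[j,i] = S[i,j]). Assembling:

S = [[10.3, 0.6],
 [0.6, 0.7]]


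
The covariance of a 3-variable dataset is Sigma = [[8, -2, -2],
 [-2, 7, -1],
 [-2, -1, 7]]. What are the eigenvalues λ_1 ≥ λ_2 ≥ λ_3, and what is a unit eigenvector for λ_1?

Step 1 — characteristic polynomial p(λ) = det(λI - Sigma) = λ³ - tr·λ² + c_1·λ - det, where tr = trace, c_1 = sum of the principal 2×2 minors, det = det(Sigma):
  tr = 8 + 7 + 7 = 22,
  c_1 = (8·7 - (-2)²) + (8·7 - (-2)²) + (7·7 - (-1)²) = 52 + 52 + 48 = 152,
  det = 8·(7·7 - (-1)²) - (-2)·((-2)·7 - (-1)·(-2)) + (-2)·((-2)·(-1) - 7·(-2)) = 8·(48) - (-2)·(-16) + (-2)·(16) = 320.
  So p(λ) = λ³ - 22λ² + 152λ - 320.
Step 2 — look for an integer root (rational root theorem: any rational root is an integer divisor of 320). Testing λ = 4:
  p(4) = 64 - 352 + 608 - 320 = 0  ✓
  Dividing out (λ - 4): p(λ) = (λ - 4)(λ² - 18λ + 80).
Step 3 — remaining eigenvalues from the quadratic λ² - 18λ + 80 = 0:
  Δ = 18² - 4·80 = 324 - 320 = 4,  λ = (18 ± √4)/2 = (18 ± 2)/2 = 10 or 8.
  Sorted: λ_1 = 10,  λ_2 = 8,  λ_3 = 4  (check: sum = 22 = tr ✓).

Step 4 — unit eigenvector for λ_1 = 10: v spans the null space of (Sigma - λ_1 I), whose rows are
  r_1 = (-2, -2, -2),  r_2 = (-2, -3, -1),  r_3 = (-2, -1, -3).
  v is orthogonal to every row, so take v ∝ r_1 × r_2 = ((-2)·(-1) - (-2)·(-3), (-2)·(-2) - (-2)·(-1), (-2)·(-3) - (-2)·(-2)) = (-4, 2, 2).
  Rescale (divide by 2; multiply by -1 so the first nonzero entry is positive): u = (2, -1, -1).
  ||u|| = √((2)² + (-1)² + (-1)²) = √(6) ≈ 2.4495,  v_1 = u/||u|| ≈ (0.8165, -0.4082, -0.4082) (||v_1|| = 1).

λ_1 = 10,  λ_2 = 8,  λ_3 = 4;  v_1 ≈ (0.8165, -0.4082, -0.4082)


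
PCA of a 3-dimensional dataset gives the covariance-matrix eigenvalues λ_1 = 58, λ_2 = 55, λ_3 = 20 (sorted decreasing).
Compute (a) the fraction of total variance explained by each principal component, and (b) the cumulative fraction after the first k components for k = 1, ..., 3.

Step 1 — total variance = trace(Sigma) = Σ λ_i = 58 + 55 + 20 = 133.

Step 2 — fraction explained by component i = λ_i / Σ λ:
  PC1: 58/133 = 0.4361
  PC2: 55/133 = 0.4135
  PC3: 20/133 = 0.1504

Step 3 — cumulative fraction after k components = (λ_1 + ... + λ_k) / Σ λ:
  k = 1: 58/133 = 0.4361
  k = 2: (58 + 55)/133 = 113/133 = 0.8496
  k = 3: (58 + 55 + 20)/133 = 133/133 = 1

Summary (fraction, with percent):

explained: PC1 0.4361 (43.61%), PC2 0.4135 (41.35%), PC3 0.1504 (15.04%);  cumulative: 0.4361, 0.8496, 1


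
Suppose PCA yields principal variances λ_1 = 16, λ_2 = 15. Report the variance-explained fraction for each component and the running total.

Step 1 — total variance = trace(Sigma) = Σ λ_i = 16 + 15 = 31.

Step 2 — fraction explained by component i = λ_i / Σ λ:
  PC1: 16/31 = 0.5161
  PC2: 15/31 = 0.4839

Step 3 — cumulative fraction after k components = (λ_1 + ... + λ_k) / Σ λ:
  k = 1: 16/31 = 0.5161
  k = 2: (16 + 15)/31 = 31/31 = 1

Summary (fraction, with percent):

explained: PC1 0.5161 (51.61%), PC2 0.4839 (48.39%);  cumulative: 0.5161, 1


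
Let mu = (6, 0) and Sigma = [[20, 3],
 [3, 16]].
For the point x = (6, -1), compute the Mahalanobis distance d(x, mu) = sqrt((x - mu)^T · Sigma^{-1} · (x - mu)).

Step 1 — centre the observation: (x - mu) = (0, -1).

Step 2 — invert Sigma. det(Sigma) = 20·16 - (3)² = 311.
  Sigma^{-1} = (1/det) · [[d, -b], [-b, a]] = [[0.0514, -0.0096],
 [-0.0096, 0.0643]].

Step 3 — form the quadratic (x - mu)^T · Sigma^{-1} · (x - mu):
  Sigma^{-1} · (x - mu) = (0.0096, -0.0643).
  (x - mu)^T · [Sigma^{-1} · (x - mu)] = (0)·(0.0096) + (-1)·(-0.0643) = 0.0643.

Step 4 — take square root: d = √(0.0643) ≈ 0.2536.

d(x, mu) = √(0.0643) ≈ 0.2536


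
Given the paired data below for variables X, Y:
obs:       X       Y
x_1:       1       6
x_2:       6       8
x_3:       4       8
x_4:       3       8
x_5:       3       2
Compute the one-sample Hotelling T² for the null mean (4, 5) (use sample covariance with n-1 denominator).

Step 1 — sample mean vector:
  mean(X) = (1 + 6 + 4 + 3 + 3) / 5 = 17/5 = 3.4
  mean(Y) = (6 + 8 + 8 + 8 + 2) / 5 = 32/5 = 6.4
  x̄ = (3.4, 6.4),  deviation x̄ - mu_0 = (3.4, 6.4) - (4, 5) = (-0.6, 1.4).

Step 2 — sample covariance matrix, S[i,j] = (1/(n-1)) · Σ_k (x_{k,i} - mean_i) · (x_{k,j} - mean_j), divisor n-1 = 4:
  S[X,X] = ((-2.4)·(-2.4) + (2.6)·(2.6) + (0.6)·(0.6) + (-0.4)·(-0.4) + (-0.4)·(-0.4)) / 4 = 13.2/4 = 3.3
  S[X,Y] = ((-2.4)·(-0.4) + (2.6)·(1.6) + (0.6)·(1.6) + (-0.4)·(1.6) + (-0.4)·(-4.4)) / 4 = 7.2/4 = 1.8
  S[Y,Y] = ((-0.4)·(-0.4) + (1.6)·(1.6) + (1.6)·(1.6) + (1.6)·(1.6) + (-4.4)·(-4.4)) / 4 = 27.2/4 = 6.8
  S = [[3.3, 1.8],
 [1.8, 6.8]].

Step 3 — invert S. det(S) = 3.3·6.8 - (1.8)² = 19.2.
  S^{-1} = (1/det) · [[d, -b], [-b, a]] = [[0.3542, -0.0938],
 [-0.0938, 0.1719]].

Step 4 — quadratic form (x̄ - mu_0)^T · S^{-1} · (x̄ - mu_0):
  S^{-1} · (x̄ - mu_0) = (-0.3438, 0.2969),
  (x̄ - mu_0)^T · [...] = (-0.6)·(-0.3438) + (1.4)·(0.2969) = 0.6219.

Step 5 — scale by n: T² = 5 · 0.6219 = 3.1094.

T² ≈ 3.1094


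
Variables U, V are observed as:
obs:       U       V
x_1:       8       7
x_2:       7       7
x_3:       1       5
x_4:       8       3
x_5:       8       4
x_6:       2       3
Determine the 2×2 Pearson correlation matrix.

Step 1 — column means:
  mean(U) = (8 + 7 + 1 + 8 + 8 + 2) / 6 = 34/6 = 5.6667
  mean(V) = (7 + 7 + 5 + 3 + 4 + 3) / 6 = 29/6 = 4.8333

Step 2 — sample variances and covariances s[i,j] = (1/(n-1)) · Σ_k (x_{k,i} - mean_i) · (x_{k,j} - mean_j), with n-1 = 5:
  s[U,U] = ((2.3333)·(2.3333) + (1.3333)·(1.3333) + (-4.6667)·(-4.6667) + (2.3333)·(2.3333) + (2.3333)·(2.3333) + (-3.6667)·(-3.6667)) / 5 = 53.3333/5 = 10.6667
  s[U,V] = ((2.3333)·(2.1667) + (1.3333)·(2.1667) + (-4.6667)·(0.1667) + (2.3333)·(-1.8333) + (2.3333)·(-0.8333) + (-3.6667)·(-1.8333)) / 5 = 7.6667/5 = 1.5333
  s[V,V] = ((2.1667)·(2.1667) + (2.1667)·(2.1667) + (0.1667)·(0.1667) + (-1.8333)·(-1.8333) + (-0.8333)·(-0.8333) + (-1.8333)·(-1.8333)) / 5 = 16.8333/5 = 3.3667
  Sample standard deviations s_i = √(s[i,i]):
  s(U) = √(10.6667) = 3.266
  s(V) = √(3.3667) = 1.8348

Step 3 — r_{ij} = s_{ij} / (s_i · s_j):
  r[U,U] = 1 (diagonal).
  r[U,V] = 1.5333 / (3.266 · 1.8348) = 1.5333 / 5.9926 = 0.2559
  r[V,V] = 1 (diagonal).

R is symmetric with unit diagonal. Assembling:

R = [[1, 0.2559],
 [0.2559, 1]]


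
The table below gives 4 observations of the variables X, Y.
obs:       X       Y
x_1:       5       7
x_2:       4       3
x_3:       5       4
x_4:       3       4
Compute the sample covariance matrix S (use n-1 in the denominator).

Step 1 — column means:
  mean(X) = (5 + 4 + 5 + 3) / 4 = 17/4 = 4.25
  mean(Y) = (7 + 3 + 4 + 4) / 4 = 18/4 = 4.5

Step 2 — sample covariance S[i,j] = (1/(n-1)) · Σ_k (x_{k,i} - mean_i) · (x_{k,j} - mean_j), with n-1 = 3.
  S[X,X] = ((0.75)·(0.75) + (-0.25)·(-0.25) + (0.75)·(0.75) + (-1.25)·(-1.25)) / 3 = 2.75/3 = 0.9167
  S[X,Y] = ((0.75)·(2.5) + (-0.25)·(-1.5) + (0.75)·(-0.5) + (-1.25)·(-0.5)) / 3 = 2.5/3 = 0.8333
  S[Y,Y] = ((2.5)·(2.5) + (-1.5)·(-1.5) + (-0.5)·(-0.5) + (-0.5)·(-0.5)) / 3 = 9/3 = 3

S is symmetric (S[j,i] = S[i,j]). Assembling:

S = [[0.9167, 0.8333],
 [0.8333, 3]]


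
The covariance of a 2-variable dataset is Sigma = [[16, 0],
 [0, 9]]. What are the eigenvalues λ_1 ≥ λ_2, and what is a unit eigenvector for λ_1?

Step 1 — characteristic polynomial of 2×2 Sigma:
  det(Sigma - λI) = λ² - trace · λ + det = 0.
  trace = 16 + 9 = 25, det = 16·9 - (0)² = 144.
Step 2 — discriminant:
  Δ = trace² - 4·det = 625 - 576 = 49.
Step 3 — eigenvalues:
  λ = (trace ± √Δ)/2 = (25 ± 7)/2,
  λ_1 = 16,  λ_2 = 9.

Step 4 — unit eigenvector for λ_1: Sigma is diagonal, so its eigenvectors are the coordinate axes. λ_1 = 16 is the diagonal entry on the first coordinate axis, hence
  v_1 = (1, 0) (||v_1|| = 1).

λ_1 = 16,  λ_2 = 9;  v_1 ≈ (1, 0)


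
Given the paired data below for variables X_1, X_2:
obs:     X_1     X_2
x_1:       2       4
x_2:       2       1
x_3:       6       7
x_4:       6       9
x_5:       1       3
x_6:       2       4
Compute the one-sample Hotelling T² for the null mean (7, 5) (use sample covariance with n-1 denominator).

Step 1 — sample mean vector:
  mean(X_1) = (2 + 2 + 6 + 6 + 1 + 2) / 6 = 19/6 = 3.1667
  mean(X_2) = (4 + 1 + 7 + 9 + 3 + 4) / 6 = 28/6 = 4.6667
  x̄ = (3.1667, 4.6667),  deviation x̄ - mu_0 = (3.1667, 4.6667) - (7, 5) = (-3.8333, -0.3333).

Step 2 — sample covariance matrix, S[i,j] = (1/(n-1)) · Σ_k (x_{k,i} - mean_i) · (x_{k,j} - mean_j), divisor n-1 = 5:
  S[X_1,X_1] = ((-1.1667)·(-1.1667) + (-1.1667)·(-1.1667) + (2.8333)·(2.8333) + (2.8333)·(2.8333) + (-2.1667)·(-2.1667) + (-1.1667)·(-1.1667)) / 5 = 24.8333/5 = 4.9667
  S[X_1,X_2] = ((-1.1667)·(-0.6667) + (-1.1667)·(-3.6667) + (2.8333)·(2.3333) + (2.8333)·(4.3333) + (-2.1667)·(-1.6667) + (-1.1667)·(-0.6667)) / 5 = 28.3333/5 = 5.6667
  S[X_2,X_2] = ((-0.6667)·(-0.6667) + (-3.6667)·(-3.6667) + (2.3333)·(2.3333) + (4.3333)·(4.3333) + (-1.6667)·(-1.6667) + (-0.6667)·(-0.6667)) / 5 = 41.3333/5 = 8.2667
  S = [[4.9667, 5.6667],
 [5.6667, 8.2667]].

Step 3 — invert S. det(S) = 4.9667·8.2667 - (5.6667)² = 8.9467.
  S^{-1} = (1/det) · [[d, -b], [-b, a]] = [[0.924, -0.6334],
 [-0.6334, 0.5551]].

Step 4 — quadratic form (x̄ - mu_0)^T · S^{-1} · (x̄ - mu_0):
  S^{-1} · (x̄ - mu_0) = (-3.3308, 2.2429),
  (x̄ - mu_0)^T · [...] = (-3.8333)·(-3.3308) + (-0.3333)·(2.2429) = 12.0206.

Step 5 — scale by n: T² = 6 · 12.0206 = 72.1237.

T² ≈ 72.1237


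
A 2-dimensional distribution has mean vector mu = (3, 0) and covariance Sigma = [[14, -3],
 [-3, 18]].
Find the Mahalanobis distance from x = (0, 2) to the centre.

Step 1 — centre the observation: (x - mu) = (-3, 2).

Step 2 — invert Sigma. det(Sigma) = 14·18 - (-3)² = 243.
  Sigma^{-1} = (1/det) · [[d, -b], [-b, a]] = [[0.0741, 0.0123],
 [0.0123, 0.0576]].

Step 3 — form the quadratic (x - mu)^T · Sigma^{-1} · (x - mu):
  Sigma^{-1} · (x - mu) = (-0.1975, 0.0782).
  (x - mu)^T · [Sigma^{-1} · (x - mu)] = (-3)·(-0.1975) + (2)·(0.0782) = 0.749.

Step 4 — take square root: d = √(0.749) ≈ 0.8654.

d(x, mu) = √(0.749) ≈ 0.8654


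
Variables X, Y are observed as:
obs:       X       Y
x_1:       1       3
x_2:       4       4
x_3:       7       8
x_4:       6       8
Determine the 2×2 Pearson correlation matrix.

Step 1 — column means:
  mean(X) = (1 + 4 + 7 + 6) / 4 = 18/4 = 4.5
  mean(Y) = (3 + 4 + 8 + 8) / 4 = 23/4 = 5.75

Step 2 — sample variances and covariances s[i,j] = (1/(n-1)) · Σ_k (x_{k,i} - mean_i) · (x_{k,j} - mean_j), with n-1 = 3:
  s[X,X] = ((-3.5)·(-3.5) + (-0.5)·(-0.5) + (2.5)·(2.5) + (1.5)·(1.5)) / 3 = 21/3 = 7
  s[X,Y] = ((-3.5)·(-2.75) + (-0.5)·(-1.75) + (2.5)·(2.25) + (1.5)·(2.25)) / 3 = 19.5/3 = 6.5
  s[Y,Y] = ((-2.75)·(-2.75) + (-1.75)·(-1.75) + (2.25)·(2.25) + (2.25)·(2.25)) / 3 = 20.75/3 = 6.9167
  Sample standard deviations s_i = √(s[i,i]):
  s(X) = √(7) = 2.6458
  s(Y) = √(6.9167) = 2.63

Step 3 — r_{ij} = s_{ij} / (s_i · s_j):
  r[X,X] = 1 (diagonal).
  r[X,Y] = 6.5 / (2.6458 · 2.63) = 6.5 / 6.9582 = 0.9341
  r[Y,Y] = 1 (diagonal).

R is symmetric with unit diagonal. Assembling:

R = [[1, 0.9341],
 [0.9341, 1]]


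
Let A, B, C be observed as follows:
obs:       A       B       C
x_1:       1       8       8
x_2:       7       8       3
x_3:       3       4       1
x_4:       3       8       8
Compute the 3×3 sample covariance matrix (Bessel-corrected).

Step 1 — column means:
  mean(A) = (1 + 7 + 3 + 3) / 4 = 14/4 = 3.5
  mean(B) = (8 + 8 + 4 + 8) / 4 = 28/4 = 7
  mean(C) = (8 + 3 + 1 + 8) / 4 = 20/4 = 5

Step 2 — sample covariance S[i,j] = (1/(n-1)) · Σ_k (x_{k,i} - mean_i) · (x_{k,j} - mean_j), with n-1 = 3.
  S[A,A] = ((-2.5)·(-2.5) + (3.5)·(3.5) + (-0.5)·(-0.5) + (-0.5)·(-0.5)) / 3 = 19/3 = 6.3333
  S[A,B] = ((-2.5)·(1) + (3.5)·(1) + (-0.5)·(-3) + (-0.5)·(1)) / 3 = 2/3 = 0.6667
  S[A,C] = ((-2.5)·(3) + (3.5)·(-2) + (-0.5)·(-4) + (-0.5)·(3)) / 3 = -14/3 = -4.6667
  S[B,B] = ((1)·(1) + (1)·(1) + (-3)·(-3) + (1)·(1)) / 3 = 12/3 = 4
  S[B,C] = ((1)·(3) + (1)·(-2) + (-3)·(-4) + (1)·(3)) / 3 = 16/3 = 5.3333
  S[C,C] = ((3)·(3) + (-2)·(-2) + (-4)·(-4) + (3)·(3)) / 3 = 38/3 = 12.6667

S is symmetric (S[j,i] = S[i,j]). Assembling:

S = [[6.3333, 0.6667, -4.6667],
 [0.6667, 4, 5.3333],
 [-4.6667, 5.3333, 12.6667]]


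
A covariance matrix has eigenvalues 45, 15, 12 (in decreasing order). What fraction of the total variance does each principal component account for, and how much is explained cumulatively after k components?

Step 1 — total variance = trace(Sigma) = Σ λ_i = 45 + 15 + 12 = 72.

Step 2 — fraction explained by component i = λ_i / Σ λ:
  PC1: 45/72 = 0.625
  PC2: 15/72 = 0.2083
  PC3: 12/72 = 0.1667

Step 3 — cumulative fraction after k components = (λ_1 + ... + λ_k) / Σ λ:
  k = 1: 45/72 = 0.625
  k = 2: (45 + 15)/72 = 60/72 = 0.8333
  k = 3: (45 + 15 + 12)/72 = 72/72 = 1

Summary (fraction, with percent):

explained: PC1 0.625 (62.5%), PC2 0.2083 (20.83%), PC3 0.1667 (16.67%);  cumulative: 0.625, 0.8333, 1


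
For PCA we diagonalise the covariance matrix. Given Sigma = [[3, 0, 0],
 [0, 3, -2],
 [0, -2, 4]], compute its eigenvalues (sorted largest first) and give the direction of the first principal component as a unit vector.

Step 1 — characteristic polynomial p(λ) = det(λI - Sigma) = λ³ - tr·λ² + c_1·λ - det, where tr = trace, c_1 = sum of the principal 2×2 minors, det = det(Sigma):
  tr = 3 + 3 + 4 = 10,
  c_1 = (3·3 - (0)²) + (3·4 - (0)²) + (3·4 - (-2)²) = 9 + 12 + 8 = 29,
  det = 3·(3·4 - (-2)²) - (0)·((0)·4 - (-2)·(0)) + (0)·((0)·(-2) - 3·(0)) = 3·(8) - (0)·(0) + (0)·(0) = 24.
  So p(λ) = λ³ - 10λ² + 29λ - 24.
Step 2 — look for an integer root (rational root theorem: any rational root is an integer divisor of 24). Testing λ = 3:
  p(3) = 27 - 90 + 87 - 24 = 0  ✓
  Dividing out (λ - 3): p(λ) = (λ - 3)(λ² - 7λ + 8).
Step 3 — remaining eigenvalues from the quadratic λ² - 7λ + 8 = 0:
  Δ = 7² - 4·8 = 49 - 32 = 17,  λ = (7 ± √17)/2 = (7 ± 4.1231)/2 ≈ 5.5616 or 1.4384.
  Sorted: λ_1 = 5.5616,  λ_2 = 3,  λ_3 = 1.4384  (check: sum = 10 = tr ✓).

Step 4 — unit eigenvector for λ_1 ≈ 5.5616: v spans the null space of (Sigma - λ_1 I), whose rows are
  r_1 = (-2.5616, 0, 0),  r_2 = (0, -2.5616, -2),  r_3 = (0, -2, -1.5616).
  v is orthogonal to every row, so take v ∝ r_1 × r_2 = ((0)·(-2) - (0)·(-2.5616), (0)·(0) - (-2.5616)·(-2), (-2.5616)·(-2.5616) - (0)·(0)) ≈ (0, -5.1231, 6.5616).
  Rescale (multiply by -1 so the first nonzero entry is positive): u = (0, 5.1231, -6.5616).
  ||u|| = √((0)² + (5.1231)² + (-6.5616)²) = √(69.3002) ≈ 8.3247,  v_1 = u/||u|| ≈ (0, 0.6154, -0.7882) (||v_1|| = 1).

λ_1 = 5.5616,  λ_2 = 3,  λ_3 = 1.4384;  v_1 ≈ (0, 0.6154, -0.7882)


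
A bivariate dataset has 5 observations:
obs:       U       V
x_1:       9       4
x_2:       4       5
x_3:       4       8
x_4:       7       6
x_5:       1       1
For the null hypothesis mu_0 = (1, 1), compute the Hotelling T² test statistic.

Step 1 — sample mean vector:
  mean(U) = (9 + 4 + 4 + 7 + 1) / 5 = 25/5 = 5
  mean(V) = (4 + 5 + 8 + 6 + 1) / 5 = 24/5 = 4.8
  x̄ = (5, 4.8),  deviation x̄ - mu_0 = (5, 4.8) - (1, 1) = (4, 3.8).

Step 2 — sample covariance matrix, S[i,j] = (1/(n-1)) · Σ_k (x_{k,i} - mean_i) · (x_{k,j} - mean_j), divisor n-1 = 4:
  S[U,U] = ((4)·(4) + (-1)·(-1) + (-1)·(-1) + (2)·(2) + (-4)·(-4)) / 4 = 38/4 = 9.5
  S[U,V] = ((4)·(-0.8) + (-1)·(0.2) + (-1)·(3.2) + (2)·(1.2) + (-4)·(-3.8)) / 4 = 11/4 = 2.75
  S[V,V] = ((-0.8)·(-0.8) + (0.2)·(0.2) + (3.2)·(3.2) + (1.2)·(1.2) + (-3.8)·(-3.8)) / 4 = 26.8/4 = 6.7
  S = [[9.5, 2.75],
 [2.75, 6.7]].

Step 3 — invert S. det(S) = 9.5·6.7 - (2.75)² = 56.0875.
  S^{-1} = (1/det) · [[d, -b], [-b, a]] = [[0.1195, -0.049],
 [-0.049, 0.1694]].

Step 4 — quadratic form (x̄ - mu_0)^T · S^{-1} · (x̄ - mu_0):
  S^{-1} · (x̄ - mu_0) = (0.2915, 0.4475),
  (x̄ - mu_0)^T · [...] = (4)·(0.2915) + (3.8)·(0.4475) = 2.8666.

Step 5 — scale by n: T² = 5 · 2.8666 = 14.333.

T² ≈ 14.333


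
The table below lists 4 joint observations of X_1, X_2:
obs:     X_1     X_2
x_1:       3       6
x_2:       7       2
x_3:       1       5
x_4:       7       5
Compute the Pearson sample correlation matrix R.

Step 1 — column means:
  mean(X_1) = (3 + 7 + 1 + 7) / 4 = 18/4 = 4.5
  mean(X_2) = (6 + 2 + 5 + 5) / 4 = 18/4 = 4.5

Step 2 — sample variances and covariances s[i,j] = (1/(n-1)) · Σ_k (x_{k,i} - mean_i) · (x_{k,j} - mean_j), with n-1 = 3:
  s[X_1,X_1] = ((-1.5)·(-1.5) + (2.5)·(2.5) + (-3.5)·(-3.5) + (2.5)·(2.5)) / 3 = 27/3 = 9
  s[X_1,X_2] = ((-1.5)·(1.5) + (2.5)·(-2.5) + (-3.5)·(0.5) + (2.5)·(0.5)) / 3 = -9/3 = -3
  s[X_2,X_2] = ((1.5)·(1.5) + (-2.5)·(-2.5) + (0.5)·(0.5) + (0.5)·(0.5)) / 3 = 9/3 = 3
  Sample standard deviations s_i = √(s[i,i]):
  s(X_1) = √(9) = 3
  s(X_2) = √(3) = 1.7321

Step 3 — r_{ij} = s_{ij} / (s_i · s_j):
  r[X_1,X_1] = 1 (diagonal).
  r[X_1,X_2] = -3 / (3 · 1.7321) = -3 / 5.1962 = -0.5774
  r[X_2,X_2] = 1 (diagonal).

R is symmetric with unit diagonal. Assembling:

R = [[1, -0.5774],
 [-0.5774, 1]]


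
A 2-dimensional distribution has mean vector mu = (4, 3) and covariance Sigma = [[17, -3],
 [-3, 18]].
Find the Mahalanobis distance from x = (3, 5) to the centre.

Step 1 — centre the observation: (x - mu) = (-1, 2).

Step 2 — invert Sigma. det(Sigma) = 17·18 - (-3)² = 297.
  Sigma^{-1} = (1/det) · [[d, -b], [-b, a]] = [[0.0606, 0.0101],
 [0.0101, 0.0572]].

Step 3 — form the quadratic (x - mu)^T · Sigma^{-1} · (x - mu):
  Sigma^{-1} · (x - mu) = (-0.0404, 0.1044).
  (x - mu)^T · [Sigma^{-1} · (x - mu)] = (-1)·(-0.0404) + (2)·(0.1044) = 0.2492.

Step 4 — take square root: d = √(0.2492) ≈ 0.4992.

d(x, mu) = √(0.2492) ≈ 0.4992


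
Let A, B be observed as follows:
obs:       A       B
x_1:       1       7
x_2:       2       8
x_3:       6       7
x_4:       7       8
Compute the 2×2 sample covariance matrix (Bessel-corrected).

Step 1 — column means:
  mean(A) = (1 + 2 + 6 + 7) / 4 = 16/4 = 4
  mean(B) = (7 + 8 + 7 + 8) / 4 = 30/4 = 7.5

Step 2 — sample covariance S[i,j] = (1/(n-1)) · Σ_k (x_{k,i} - mean_i) · (x_{k,j} - mean_j), with n-1 = 3.
  S[A,A] = ((-3)·(-3) + (-2)·(-2) + (2)·(2) + (3)·(3)) / 3 = 26/3 = 8.6667
  S[A,B] = ((-3)·(-0.5) + (-2)·(0.5) + (2)·(-0.5) + (3)·(0.5)) / 3 = 1/3 = 0.3333
  S[B,B] = ((-0.5)·(-0.5) + (0.5)·(0.5) + (-0.5)·(-0.5) + (0.5)·(0.5)) / 3 = 1/3 = 0.3333

S is symmetric (S[j,i] = S[i,j]). Assembling:

S = [[8.6667, 0.3333],
 [0.3333, 0.3333]]
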